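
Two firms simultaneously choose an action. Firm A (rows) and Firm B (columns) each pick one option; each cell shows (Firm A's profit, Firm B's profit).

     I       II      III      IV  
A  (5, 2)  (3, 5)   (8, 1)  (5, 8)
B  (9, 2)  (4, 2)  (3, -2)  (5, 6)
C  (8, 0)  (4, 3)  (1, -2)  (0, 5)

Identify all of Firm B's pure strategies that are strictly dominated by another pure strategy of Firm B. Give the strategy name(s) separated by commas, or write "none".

IV strictly dominates I — A: 8>2, B: 6>2, C: 5>0.
IV strictly dominates II — A: 8>5, B: 6>2, C: 5>3.
III: dominated, since I does at least as well everywhere (A: 2>1, B: 2>-2, C: 0>-2).
IV: no other strategy beats it everywhere (I at A (8>2); II at A (8>5); III at A (8>1)).

I, II, III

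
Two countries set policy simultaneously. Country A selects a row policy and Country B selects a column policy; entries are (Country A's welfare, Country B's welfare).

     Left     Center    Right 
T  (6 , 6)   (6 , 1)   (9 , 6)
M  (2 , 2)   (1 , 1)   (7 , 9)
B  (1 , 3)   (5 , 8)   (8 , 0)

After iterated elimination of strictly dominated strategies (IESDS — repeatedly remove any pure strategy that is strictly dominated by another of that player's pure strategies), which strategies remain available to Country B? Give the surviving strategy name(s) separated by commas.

Row M is eliminated: T beats it against every remaining column (Left: 6>2, Center: 6>1, Right: 9>7).
Row B is eliminated: T beats it against every remaining column (Left: 6>1, Center: 6>5, Right: 9>8).
Column Center is eliminated: Left beats it against every remaining row (T: 6>1).
Among the remaining strategies, none is strictly dominated by another pure strategy of the same player, so the elimination stops.
Surviving strategies — Country A: {T}; Country B: {Left, Right}.

Left, Right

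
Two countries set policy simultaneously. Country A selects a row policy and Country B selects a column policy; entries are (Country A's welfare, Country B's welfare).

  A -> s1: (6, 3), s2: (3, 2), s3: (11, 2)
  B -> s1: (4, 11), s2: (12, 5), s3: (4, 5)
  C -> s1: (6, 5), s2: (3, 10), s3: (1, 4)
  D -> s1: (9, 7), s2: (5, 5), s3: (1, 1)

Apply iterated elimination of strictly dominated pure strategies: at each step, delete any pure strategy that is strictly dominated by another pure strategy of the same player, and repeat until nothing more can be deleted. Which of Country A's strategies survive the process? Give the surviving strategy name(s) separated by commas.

D

Country B's strategy s3 is strictly dominated by s1 (A: 3>2, B: 11>5, C: 5>4, D: 7>1) and is removed.
Row A is eliminated: D beats it against every remaining column (s1: 9>6, s2: 5>3).
Country A's strategy C is strictly dominated by D (s1: 9>6, s2: 5>3) and is removed.
Country B's strategy s2 is strictly dominated by s1 (B: 11>5, D: 7>5) and is removed.
Row B is eliminated: D beats it against every remaining column (s1: 9>4).
Among the remaining strategies, none is strictly dominated by another pure strategy of the same player, so the elimination stops.
Surviving strategies — Country A: {D}; Country B: {s1}.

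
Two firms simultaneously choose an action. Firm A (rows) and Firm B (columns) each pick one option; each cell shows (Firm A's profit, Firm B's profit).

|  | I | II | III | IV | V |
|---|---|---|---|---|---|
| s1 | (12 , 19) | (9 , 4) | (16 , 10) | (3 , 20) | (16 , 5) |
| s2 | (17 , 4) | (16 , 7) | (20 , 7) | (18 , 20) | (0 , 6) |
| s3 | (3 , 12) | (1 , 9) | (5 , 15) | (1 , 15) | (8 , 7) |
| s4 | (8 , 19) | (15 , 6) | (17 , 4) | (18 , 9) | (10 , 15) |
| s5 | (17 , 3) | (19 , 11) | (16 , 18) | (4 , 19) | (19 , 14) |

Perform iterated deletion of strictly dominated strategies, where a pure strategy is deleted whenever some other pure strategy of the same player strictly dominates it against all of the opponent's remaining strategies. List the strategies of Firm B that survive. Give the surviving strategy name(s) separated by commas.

I, IV, V

Firm A's strategy s3 is strictly dominated by s1 (I: 12>3, II: 9>1, III: 16>5, IV: 3>1, V: 16>8) and is removed.
Column II is eliminated: IV beats it against every remaining row (s1: 20>4, s2: 20>7, s4: 9>6, s5: 19>11).
Column III is eliminated: IV beats it against every remaining row (s1: 20>10, s2: 20>7, s4: 9>4, s5: 19>18).
Firm A's strategy s1 is strictly dominated by s5 (I: 17>12, IV: 4>3, V: 19>16) and is removed.
Among the remaining strategies, none is strictly dominated by another pure strategy of the same player, so the elimination stops.
Surviving strategies — Firm A: {s2, s4, s5}; Firm B: {I, IV, V}.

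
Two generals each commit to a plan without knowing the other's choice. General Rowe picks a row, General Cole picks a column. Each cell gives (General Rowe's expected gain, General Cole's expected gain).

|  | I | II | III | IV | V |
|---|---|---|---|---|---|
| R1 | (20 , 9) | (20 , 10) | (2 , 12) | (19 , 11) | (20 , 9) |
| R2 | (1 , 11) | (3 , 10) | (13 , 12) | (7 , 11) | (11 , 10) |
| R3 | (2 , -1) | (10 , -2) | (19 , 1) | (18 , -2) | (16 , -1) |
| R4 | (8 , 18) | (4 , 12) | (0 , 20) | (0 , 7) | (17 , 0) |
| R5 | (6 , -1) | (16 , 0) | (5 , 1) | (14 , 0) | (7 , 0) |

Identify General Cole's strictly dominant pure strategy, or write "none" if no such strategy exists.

III vs I: R1: 12>9, R2: 12>11, R3: 1>-1, R4: 20>18, R5: 1>-1.
III vs II: R1: 12>10, R2: 12>10, R3: 1>-2, R4: 20>12, R5: 1>0.
III vs IV: R1: 12>11, R2: 12>11, R3: 1>-2, R4: 20>7, R5: 1>0.
III vs V: R1: 12>9, R2: 12>10, R3: 1>-1, R4: 20>0, R5: 1>0.
III strictly beats every other strategy against every opponent action, so it is strictly dominant.

III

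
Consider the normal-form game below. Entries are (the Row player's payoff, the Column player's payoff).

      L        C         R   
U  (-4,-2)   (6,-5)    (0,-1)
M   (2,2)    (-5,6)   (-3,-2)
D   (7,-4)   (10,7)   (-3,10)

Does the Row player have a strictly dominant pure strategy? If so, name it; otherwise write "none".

none

U fails to dominate M at L (-4<2).
M fails to dominate U at C (-5<6).
D fails to dominate U at R (-3<0).
No single strategy dominates all the others.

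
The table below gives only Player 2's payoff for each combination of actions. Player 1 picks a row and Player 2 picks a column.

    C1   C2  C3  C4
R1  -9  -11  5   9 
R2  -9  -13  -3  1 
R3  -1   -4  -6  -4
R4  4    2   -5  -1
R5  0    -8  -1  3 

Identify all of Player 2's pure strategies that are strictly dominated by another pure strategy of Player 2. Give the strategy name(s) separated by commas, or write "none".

C2, C3

C1: no other strategy beats it everywhere (C2 at R1 (-9>-11); C3 at R3 (-1>-6); C4 at R3 (-1>-4)).
C2: dominated, since C1 does at least as well everywhere (R1: -9>-11, R2: -9>-13, R3: -1>-4, R4: 4>2, R5: 0>-8).
C4 strictly dominates C3 — R1: 9>5, R2: 1>-3, R3: -4>-6, R4: -1>-5, R5: 3>-1.
Nothing dominates C4: C1 at R1 (9>-9); C2 at R1 (9>-11); C3 at R1 (9>5).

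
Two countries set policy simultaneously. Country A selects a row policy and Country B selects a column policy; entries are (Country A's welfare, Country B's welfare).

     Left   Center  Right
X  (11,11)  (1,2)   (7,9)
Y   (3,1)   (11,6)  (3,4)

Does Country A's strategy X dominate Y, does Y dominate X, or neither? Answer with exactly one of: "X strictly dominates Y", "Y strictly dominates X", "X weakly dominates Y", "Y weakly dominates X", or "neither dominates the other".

neither dominates the other

X's payoffs vs Y's, by Country B's action — Left: 11>3, Center: 1<11, Right: 7>3.
X does better at Left, Right but worse at Center; neither strategy dominates the other.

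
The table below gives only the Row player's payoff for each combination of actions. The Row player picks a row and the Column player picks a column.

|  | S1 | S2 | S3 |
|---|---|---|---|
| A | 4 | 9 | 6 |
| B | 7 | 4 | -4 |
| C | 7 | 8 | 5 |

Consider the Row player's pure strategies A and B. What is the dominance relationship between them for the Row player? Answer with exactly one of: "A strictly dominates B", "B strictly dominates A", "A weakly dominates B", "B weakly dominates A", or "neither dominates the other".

neither dominates the other

Compare A to B across each opponent action: S1: 4<7, S2: 9>4, S3: 6>-4.
A does better at S2, S3 but worse at S1; neither strategy dominates the other.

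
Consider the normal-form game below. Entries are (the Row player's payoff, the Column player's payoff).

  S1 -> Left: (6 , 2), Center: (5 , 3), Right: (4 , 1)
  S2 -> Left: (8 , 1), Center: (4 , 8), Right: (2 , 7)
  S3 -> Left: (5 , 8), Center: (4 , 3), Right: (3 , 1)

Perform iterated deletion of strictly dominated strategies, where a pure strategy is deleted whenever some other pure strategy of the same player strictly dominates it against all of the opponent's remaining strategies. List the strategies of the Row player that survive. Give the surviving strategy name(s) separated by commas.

The Row player's strategy S3 is strictly dominated by S1 (Left: 6>5, Center: 5>4, Right: 4>3) and is removed.
Column Left is eliminated: Center beats it against every remaining row (S1: 3>2, S2: 8>1).
For the Row player, S1 strictly dominates S2 on the remaining columns (Center: 5>4, Right: 4>2); eliminate S2.
The Column player's strategy Right is strictly dominated by Center (S1: 3>1) and is removed.
Among the remaining strategies, none is strictly dominated by another pure strategy of the same player, so the elimination stops.
Surviving strategies — the Row player: {S1}; the Column player: {Center}.

S1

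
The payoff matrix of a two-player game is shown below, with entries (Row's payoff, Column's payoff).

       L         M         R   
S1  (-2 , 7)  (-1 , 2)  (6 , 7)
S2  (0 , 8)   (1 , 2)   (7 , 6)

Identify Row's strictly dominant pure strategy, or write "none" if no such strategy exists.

S2 vs S1: L: 0>-2, M: 1>-1, R: 7>6.
S2 strictly beats every other strategy against every opponent action, so it is strictly dominant.

S2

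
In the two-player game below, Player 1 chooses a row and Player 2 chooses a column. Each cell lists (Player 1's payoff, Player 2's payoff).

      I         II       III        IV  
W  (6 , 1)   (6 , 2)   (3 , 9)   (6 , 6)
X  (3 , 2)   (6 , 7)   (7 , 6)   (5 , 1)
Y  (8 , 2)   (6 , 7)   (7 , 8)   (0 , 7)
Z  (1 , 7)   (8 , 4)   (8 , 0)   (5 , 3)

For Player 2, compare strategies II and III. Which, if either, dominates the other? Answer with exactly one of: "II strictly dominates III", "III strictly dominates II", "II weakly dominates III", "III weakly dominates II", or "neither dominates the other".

Compare II to III across each opponent action: W: 2<9, X: 7>6, Y: 7<8, Z: 4>0.
II does better at X, Z but worse at W, Y; neither strategy dominates the other.

neither dominates the other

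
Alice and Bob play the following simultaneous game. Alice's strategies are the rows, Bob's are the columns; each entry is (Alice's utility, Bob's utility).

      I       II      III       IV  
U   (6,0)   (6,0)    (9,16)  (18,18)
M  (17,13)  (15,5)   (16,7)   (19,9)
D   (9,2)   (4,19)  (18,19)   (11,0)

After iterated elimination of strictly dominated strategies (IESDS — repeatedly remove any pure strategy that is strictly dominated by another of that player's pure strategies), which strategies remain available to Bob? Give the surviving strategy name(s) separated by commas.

For Alice, M strictly dominates U on the remaining columns (I: 17>6, II: 15>6, III: 16>9, IV: 19>18); eliminate U.
For Bob, I strictly dominates IV on the remaining rows (M: 13>9, D: 2>0); eliminate IV.
Among the remaining strategies, none is strictly dominated by another pure strategy of the same player, so the elimination stops.
Surviving strategies — Alice: {M, D}; Bob: {I, II, III}.

I, II, III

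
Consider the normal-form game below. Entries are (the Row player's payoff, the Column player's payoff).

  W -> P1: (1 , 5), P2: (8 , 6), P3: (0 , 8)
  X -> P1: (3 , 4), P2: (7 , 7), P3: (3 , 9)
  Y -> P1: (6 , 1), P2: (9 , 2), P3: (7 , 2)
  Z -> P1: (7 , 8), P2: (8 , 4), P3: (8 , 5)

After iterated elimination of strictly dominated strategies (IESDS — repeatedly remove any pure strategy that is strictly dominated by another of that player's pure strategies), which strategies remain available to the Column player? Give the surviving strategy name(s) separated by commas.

For the Row player, Y strictly dominates W on the remaining columns (P1: 6>1, P2: 9>8, P3: 7>0); eliminate W.
For the Row player, Y strictly dominates X on the remaining columns (P1: 6>3, P2: 9>7, P3: 7>3); eliminate X.
Among the remaining strategies, none is strictly dominated by another pure strategy of the same player, so the elimination stops.
Surviving strategies — the Row player: {Y, Z}; the Column player: {P1, P2, P3}.

P1, P2, P3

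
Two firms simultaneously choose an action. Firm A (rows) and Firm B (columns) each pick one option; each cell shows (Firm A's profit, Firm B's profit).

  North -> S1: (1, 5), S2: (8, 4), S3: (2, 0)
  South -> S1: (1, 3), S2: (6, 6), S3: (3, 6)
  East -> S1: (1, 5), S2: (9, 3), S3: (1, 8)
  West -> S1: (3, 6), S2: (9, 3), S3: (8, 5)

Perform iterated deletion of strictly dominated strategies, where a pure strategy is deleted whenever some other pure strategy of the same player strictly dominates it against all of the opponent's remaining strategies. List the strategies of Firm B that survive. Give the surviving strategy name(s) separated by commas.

S1

For Firm A, West strictly dominates North on the remaining columns (S1: 3>1, S2: 9>8, S3: 8>2); eliminate North.
Row South is eliminated: West beats it against every remaining column (S1: 3>1, S2: 9>6, S3: 8>3).
Column S2 is eliminated: S1 beats it against every remaining row (East: 5>3, West: 6>3).
Row East is eliminated: West beats it against every remaining column (S1: 3>1, S3: 8>1).
For Firm B, S1 strictly dominates S3 on the remaining rows (West: 6>5); eliminate S3.
Among the remaining strategies, none is strictly dominated by another pure strategy of the same player, so the elimination stops.
Surviving strategies — Firm A: {West}; Firm B: {S1}.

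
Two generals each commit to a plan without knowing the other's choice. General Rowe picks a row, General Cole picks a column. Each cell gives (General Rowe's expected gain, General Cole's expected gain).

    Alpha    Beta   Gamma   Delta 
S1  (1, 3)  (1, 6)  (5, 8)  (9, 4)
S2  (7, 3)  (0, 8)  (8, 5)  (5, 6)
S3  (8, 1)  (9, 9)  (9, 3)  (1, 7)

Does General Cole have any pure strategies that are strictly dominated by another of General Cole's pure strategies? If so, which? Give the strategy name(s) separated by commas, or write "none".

Alpha, Delta

Alpha is strictly dominated by Beta (S1: 6>3, S2: 8>3, S3: 9>1).
Beta: no other strategy beats it everywhere (Alpha at S1 (6>3); Gamma at S2 (8>5); Delta at S1 (6>4)).
Gamma: no other strategy beats it everywhere (Alpha at S1 (8>3); Beta at S1 (8>6); Delta at S1 (8>4)).
Delta: dominated, since Beta does at least as well everywhere (S1: 6>4, S2: 8>6, S3: 9>7).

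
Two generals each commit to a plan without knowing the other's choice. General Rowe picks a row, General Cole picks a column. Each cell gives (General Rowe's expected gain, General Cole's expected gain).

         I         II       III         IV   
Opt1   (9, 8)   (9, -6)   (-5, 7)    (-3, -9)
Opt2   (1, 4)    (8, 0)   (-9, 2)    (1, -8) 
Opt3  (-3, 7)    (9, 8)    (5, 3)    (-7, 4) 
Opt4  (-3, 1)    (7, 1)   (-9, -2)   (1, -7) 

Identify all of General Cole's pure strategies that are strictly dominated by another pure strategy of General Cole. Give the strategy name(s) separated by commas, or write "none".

I is not dominated — it holds its own against II at Opt1 (8>-6); III at Opt1 (8>7); IV at Opt1 (8>-9).
II is not dominated — it holds its own against I at Opt3 (8>7); III at Opt3 (8>3); IV at Opt1 (-6>-9).
I strictly dominates III — Opt1: 8>7, Opt2: 4>2, Opt3: 7>3, Opt4: 1>-2.
IV is strictly dominated by I (Opt1: 8>-9, Opt2: 4>-8, Opt3: 7>4, Opt4: 1>-7).

III, IV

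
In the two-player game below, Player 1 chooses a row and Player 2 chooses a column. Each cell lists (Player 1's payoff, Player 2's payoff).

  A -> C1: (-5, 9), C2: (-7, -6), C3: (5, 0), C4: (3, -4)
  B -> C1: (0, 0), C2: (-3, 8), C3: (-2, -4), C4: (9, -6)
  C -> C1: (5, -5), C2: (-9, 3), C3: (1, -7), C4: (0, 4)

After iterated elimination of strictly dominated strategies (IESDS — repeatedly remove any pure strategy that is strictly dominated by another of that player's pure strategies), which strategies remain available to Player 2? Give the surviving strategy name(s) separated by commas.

Player 2's strategy C3 is strictly dominated by C1 (A: 9>0, B: 0>-4, C: -5>-7) and is removed.
For Player 1, B strictly dominates A on the remaining columns (C1: 0>-5, C2: -3>-7, C4: 9>3); eliminate A.
Player 2's strategy C1 is strictly dominated by C2 (B: 8>0, C: 3>-5) and is removed.
Row C is eliminated: B beats it against every remaining column (C2: -3>-9, C4: 9>0).
Player 2's strategy C4 is strictly dominated by C2 (B: 8>-6) and is removed.
Among the remaining strategies, none is strictly dominated by another pure strategy of the same player, so the elimination stops.
Surviving strategies — Player 1: {B}; Player 2: {C2}.

C2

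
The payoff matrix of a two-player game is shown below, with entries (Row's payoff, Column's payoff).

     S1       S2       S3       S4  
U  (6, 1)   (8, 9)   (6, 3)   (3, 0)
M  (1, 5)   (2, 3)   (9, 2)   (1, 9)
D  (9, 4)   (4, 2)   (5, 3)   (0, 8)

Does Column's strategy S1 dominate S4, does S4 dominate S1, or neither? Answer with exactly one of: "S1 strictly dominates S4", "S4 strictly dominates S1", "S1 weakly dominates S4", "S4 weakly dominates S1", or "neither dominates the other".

neither dominates the other

S1's payoffs vs S4's, by Row's action — U: 1>0, M: 5<9, D: 4<8.
S1 does better at U but worse at M, D; neither strategy dominates the other.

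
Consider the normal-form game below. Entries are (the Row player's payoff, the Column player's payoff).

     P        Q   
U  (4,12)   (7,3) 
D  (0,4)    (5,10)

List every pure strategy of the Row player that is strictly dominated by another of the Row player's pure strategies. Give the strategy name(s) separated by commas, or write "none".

U is not dominated — it holds its own against D at P (4>0).
D: dominated, since U does at least as well everywhere (P: 4>0, Q: 7>5).

D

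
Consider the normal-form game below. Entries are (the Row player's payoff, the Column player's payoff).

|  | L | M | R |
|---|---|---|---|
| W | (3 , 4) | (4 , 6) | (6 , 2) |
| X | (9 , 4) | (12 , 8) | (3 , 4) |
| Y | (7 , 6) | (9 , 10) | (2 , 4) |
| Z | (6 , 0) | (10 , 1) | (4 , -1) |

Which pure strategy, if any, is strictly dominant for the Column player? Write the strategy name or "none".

M vs L: W: 6>4, X: 8>4, Y: 10>6, Z: 1>0.
M vs R: W: 6>2, X: 8>4, Y: 10>4, Z: 1>-1.
M strictly beats every other strategy against every opponent action, so it is strictly dominant.

M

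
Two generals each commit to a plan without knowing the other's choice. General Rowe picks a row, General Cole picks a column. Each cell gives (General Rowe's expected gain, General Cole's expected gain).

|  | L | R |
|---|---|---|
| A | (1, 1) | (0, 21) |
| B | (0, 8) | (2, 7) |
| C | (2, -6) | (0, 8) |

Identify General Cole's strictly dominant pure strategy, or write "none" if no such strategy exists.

L fails to dominate R at A (1<21).
R fails to dominate L at B (7<8).
No single strategy dominates all the others.

none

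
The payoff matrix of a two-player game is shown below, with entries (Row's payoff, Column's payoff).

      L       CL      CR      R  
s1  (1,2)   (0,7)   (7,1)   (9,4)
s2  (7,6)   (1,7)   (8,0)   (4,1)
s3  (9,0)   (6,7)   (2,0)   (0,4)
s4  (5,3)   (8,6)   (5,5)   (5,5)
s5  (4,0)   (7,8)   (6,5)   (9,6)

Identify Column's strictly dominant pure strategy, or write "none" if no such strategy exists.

CL

CL vs L: s1: 7>2, s2: 7>6, s3: 7>0, s4: 6>3, s5: 8>0.
CL vs CR: s1: 7>1, s2: 7>0, s3: 7>0, s4: 6>5, s5: 8>5.
CL vs R: s1: 7>4, s2: 7>1, s3: 7>4, s4: 6>5, s5: 8>6.
CL strictly beats every other strategy against every opponent action, so it is strictly dominant.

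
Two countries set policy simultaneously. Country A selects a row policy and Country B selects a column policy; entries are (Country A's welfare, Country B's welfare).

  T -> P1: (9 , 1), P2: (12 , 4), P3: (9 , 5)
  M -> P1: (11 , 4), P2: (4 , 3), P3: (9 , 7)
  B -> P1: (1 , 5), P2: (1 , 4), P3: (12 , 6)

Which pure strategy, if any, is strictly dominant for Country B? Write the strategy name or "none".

P3

P3 vs P1: T: 5>1, M: 7>4, B: 6>5.
P3 vs P2: T: 5>4, M: 7>3, B: 6>4.
P3 strictly beats every other strategy against every opponent action, so it is strictly dominant.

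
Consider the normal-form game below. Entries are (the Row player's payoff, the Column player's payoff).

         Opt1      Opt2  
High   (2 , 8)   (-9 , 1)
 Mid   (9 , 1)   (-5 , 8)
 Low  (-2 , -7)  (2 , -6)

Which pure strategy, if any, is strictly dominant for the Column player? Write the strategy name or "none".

none

Opt1 fails to dominate Opt2 at Mid (1<8).
Opt2 fails to dominate Opt1 at High (1<8).
No single strategy dominates all the others.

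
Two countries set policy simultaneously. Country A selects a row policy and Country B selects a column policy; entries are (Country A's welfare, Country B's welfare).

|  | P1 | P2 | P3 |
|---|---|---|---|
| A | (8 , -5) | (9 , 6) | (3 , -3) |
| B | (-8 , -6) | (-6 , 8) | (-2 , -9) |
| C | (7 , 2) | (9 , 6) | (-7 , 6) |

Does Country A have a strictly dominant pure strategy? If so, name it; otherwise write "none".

A fails to dominate C at P2 (9=9).
B fails to dominate A at P1 (-8<8).
C fails to dominate A at P1 (7<8).
No single strategy dominates all the others.

none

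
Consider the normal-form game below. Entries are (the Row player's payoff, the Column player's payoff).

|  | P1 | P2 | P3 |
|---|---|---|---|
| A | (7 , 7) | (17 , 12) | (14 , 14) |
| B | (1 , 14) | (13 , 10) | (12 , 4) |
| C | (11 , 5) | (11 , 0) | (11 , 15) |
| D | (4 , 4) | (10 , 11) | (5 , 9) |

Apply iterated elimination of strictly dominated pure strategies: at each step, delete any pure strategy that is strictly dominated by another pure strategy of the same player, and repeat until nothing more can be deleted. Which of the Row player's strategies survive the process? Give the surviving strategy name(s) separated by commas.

A

Row B is eliminated: A beats it against every remaining column (P1: 7>1, P2: 17>13, P3: 14>12).
Row D is eliminated: A beats it against every remaining column (P1: 7>4, P2: 17>10, P3: 14>5).
For the Column player, P3 strictly dominates P1 on the remaining rows (A: 14>7, C: 15>5); eliminate P1.
Row C is eliminated: A beats it against every remaining column (P2: 17>11, P3: 14>11).
Column P2 is eliminated: P3 beats it against every remaining row (A: 14>12).
Among the remaining strategies, none is strictly dominated by another pure strategy of the same player, so the elimination stops.
Surviving strategies — the Row player: {A}; the Column player: {P3}.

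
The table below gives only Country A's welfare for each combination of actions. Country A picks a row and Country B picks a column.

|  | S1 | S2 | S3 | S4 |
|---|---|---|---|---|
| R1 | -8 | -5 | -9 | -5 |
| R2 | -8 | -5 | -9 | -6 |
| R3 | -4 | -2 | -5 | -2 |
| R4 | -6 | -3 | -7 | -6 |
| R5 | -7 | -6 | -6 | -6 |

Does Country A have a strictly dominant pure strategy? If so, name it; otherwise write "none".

R3

R3 vs R1: S1: -4>-8, S2: -2>-5, S3: -5>-9, S4: -2>-5.
R3 vs R2: S1: -4>-8, S2: -2>-5, S3: -5>-9, S4: -2>-6.
R3 vs R4: S1: -4>-6, S2: -2>-3, S3: -5>-7, S4: -2>-6.
R3 vs R5: S1: -4>-7, S2: -2>-6, S3: -5>-6, S4: -2>-6.
R3 strictly beats every other strategy against every opponent action, so it is strictly dominant.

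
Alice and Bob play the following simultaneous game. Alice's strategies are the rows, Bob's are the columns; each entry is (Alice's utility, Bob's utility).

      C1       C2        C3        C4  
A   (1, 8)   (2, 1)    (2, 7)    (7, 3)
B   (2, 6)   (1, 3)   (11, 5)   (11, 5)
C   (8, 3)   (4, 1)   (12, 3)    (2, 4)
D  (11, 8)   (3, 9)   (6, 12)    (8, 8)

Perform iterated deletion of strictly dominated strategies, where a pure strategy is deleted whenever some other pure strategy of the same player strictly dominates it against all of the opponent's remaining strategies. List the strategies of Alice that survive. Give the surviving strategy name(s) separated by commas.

For Alice, D strictly dominates A on the remaining columns (C1: 11>1, C2: 3>2, C3: 6>2, C4: 8>7); eliminate A.
Bob's strategy C2 is strictly dominated by C3 (B: 5>3, C: 3>1, D: 12>9) and is removed.
Among the remaining strategies, none is strictly dominated by another pure strategy of the same player, so the elimination stops.
Surviving strategies — Alice: {B, C, D}; Bob: {C1, C3, C4}.

B, C, D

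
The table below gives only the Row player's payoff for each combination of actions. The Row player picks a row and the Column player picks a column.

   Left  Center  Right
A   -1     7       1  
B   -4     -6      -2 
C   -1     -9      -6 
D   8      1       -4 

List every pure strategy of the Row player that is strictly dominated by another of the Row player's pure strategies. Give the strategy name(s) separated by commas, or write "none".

A is not dominated — it holds its own against B at Left (-1>-4); C at Left (-1=-1); D at Center (7>1).
B is strictly dominated by A (Left: -1>-4, Center: 7>-6, Right: 1>-2).
D strictly dominates C — Left: 8>-1, Center: 1>-9, Right: -4>-6.
Nothing dominates D: A at Left (8>-1); B at Left (8>-4); C at Left (8>-1).

B, C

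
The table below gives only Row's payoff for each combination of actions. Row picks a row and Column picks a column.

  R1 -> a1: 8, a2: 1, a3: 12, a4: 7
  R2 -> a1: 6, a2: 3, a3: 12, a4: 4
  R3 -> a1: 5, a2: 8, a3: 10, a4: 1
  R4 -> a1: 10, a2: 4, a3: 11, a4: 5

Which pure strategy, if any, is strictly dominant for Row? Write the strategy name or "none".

R1 fails to dominate R2 at a2 (1<3).
R2 fails to dominate R1 at a1 (6<8).
R3 fails to dominate R1 at a1 (5<8).
R4 fails to dominate R1 at a3 (11<12).
No single strategy dominates all the others.

none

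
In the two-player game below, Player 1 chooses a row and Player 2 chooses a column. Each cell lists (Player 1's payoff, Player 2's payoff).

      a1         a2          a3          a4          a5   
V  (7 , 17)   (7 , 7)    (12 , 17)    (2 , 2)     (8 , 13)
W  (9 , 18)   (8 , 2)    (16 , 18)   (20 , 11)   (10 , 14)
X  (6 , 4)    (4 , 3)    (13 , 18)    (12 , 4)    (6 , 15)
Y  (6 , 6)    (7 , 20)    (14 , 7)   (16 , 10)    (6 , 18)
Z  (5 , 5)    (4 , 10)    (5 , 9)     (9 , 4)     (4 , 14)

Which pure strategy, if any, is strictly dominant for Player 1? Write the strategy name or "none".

W

W vs V: a1: 9>7, a2: 8>7, a3: 16>12, a4: 20>2, a5: 10>8.
W vs X: a1: 9>6, a2: 8>4, a3: 16>13, a4: 20>12, a5: 10>6.
W vs Y: a1: 9>6, a2: 8>7, a3: 16>14, a4: 20>16, a5: 10>6.
W vs Z: a1: 9>5, a2: 8>4, a3: 16>5, a4: 20>9, a5: 10>4.
W strictly beats every other strategy against every opponent action, so it is strictly dominant.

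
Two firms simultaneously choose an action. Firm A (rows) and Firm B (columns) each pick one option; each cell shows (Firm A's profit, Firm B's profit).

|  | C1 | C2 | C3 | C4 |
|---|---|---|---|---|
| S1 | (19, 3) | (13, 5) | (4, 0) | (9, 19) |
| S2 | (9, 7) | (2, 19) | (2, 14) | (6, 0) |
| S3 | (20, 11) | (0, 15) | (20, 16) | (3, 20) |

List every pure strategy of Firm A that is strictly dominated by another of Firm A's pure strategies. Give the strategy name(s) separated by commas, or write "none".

S2

S1: no other strategy beats it everywhere (S2 at C1 (19>9); S3 at C2 (13>0)).
S1 strictly dominates S2 — C1: 19>9, C2: 13>2, C3: 4>2, C4: 9>6.
S3: no other strategy beats it everywhere (S1 at C1 (20>19); S2 at C1 (20>9)).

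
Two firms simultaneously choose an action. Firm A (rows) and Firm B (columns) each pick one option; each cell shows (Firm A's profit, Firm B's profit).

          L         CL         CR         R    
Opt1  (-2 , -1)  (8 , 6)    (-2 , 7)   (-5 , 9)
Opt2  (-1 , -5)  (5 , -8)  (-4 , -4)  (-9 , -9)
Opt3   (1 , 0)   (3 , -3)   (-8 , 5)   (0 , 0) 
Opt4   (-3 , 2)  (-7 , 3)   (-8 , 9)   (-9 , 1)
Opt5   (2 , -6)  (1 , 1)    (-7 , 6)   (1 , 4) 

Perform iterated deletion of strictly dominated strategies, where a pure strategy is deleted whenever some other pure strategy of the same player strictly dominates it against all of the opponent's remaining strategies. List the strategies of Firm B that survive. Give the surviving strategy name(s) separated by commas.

Firm A's strategy Opt4 is strictly dominated by Opt1 (L: -2>-3, CL: 8>-7, CR: -2>-8, R: -5>-9) and is removed.
Firm B's strategy L is strictly dominated by CR (Opt1: 7>-1, Opt2: -4>-5, Opt3: 5>0, Opt5: 6>-6) and is removed.
Firm A's strategy Opt2 is strictly dominated by Opt1 (CL: 8>5, CR: -2>-4, R: -5>-9) and is removed.
For Firm B, CR strictly dominates CL on the remaining rows (Opt1: 7>6, Opt3: 5>-3, Opt5: 6>1); eliminate CL.
For Firm A, Opt5 strictly dominates Opt3 on the remaining columns (CR: -7>-8, R: 1>0); eliminate Opt3.
Among the remaining strategies, none is strictly dominated by another pure strategy of the same player, so the elimination stops.
Surviving strategies — Firm A: {Opt1, Opt5}; Firm B: {CR, R}.

CR, R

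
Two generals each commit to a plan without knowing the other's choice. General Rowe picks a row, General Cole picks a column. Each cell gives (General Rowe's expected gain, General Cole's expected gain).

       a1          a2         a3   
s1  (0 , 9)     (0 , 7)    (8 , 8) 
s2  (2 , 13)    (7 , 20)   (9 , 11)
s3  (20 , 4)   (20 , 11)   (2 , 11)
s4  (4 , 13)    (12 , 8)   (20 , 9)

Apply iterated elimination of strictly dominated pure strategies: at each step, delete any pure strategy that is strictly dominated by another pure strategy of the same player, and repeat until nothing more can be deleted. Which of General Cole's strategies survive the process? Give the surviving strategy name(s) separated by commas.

a1, a2, a3

For General Rowe, s2 strictly dominates s1 on the remaining columns (a1: 2>0, a2: 7>0, a3: 9>8); eliminate s1.
For General Rowe, s4 strictly dominates s2 on the remaining columns (a1: 4>2, a2: 12>7, a3: 20>9); eliminate s2.
Among the remaining strategies, none is strictly dominated by another pure strategy of the same player, so the elimination stops.
Surviving strategies — General Rowe: {s3, s4}; General Cole: {a1, a2, a3}.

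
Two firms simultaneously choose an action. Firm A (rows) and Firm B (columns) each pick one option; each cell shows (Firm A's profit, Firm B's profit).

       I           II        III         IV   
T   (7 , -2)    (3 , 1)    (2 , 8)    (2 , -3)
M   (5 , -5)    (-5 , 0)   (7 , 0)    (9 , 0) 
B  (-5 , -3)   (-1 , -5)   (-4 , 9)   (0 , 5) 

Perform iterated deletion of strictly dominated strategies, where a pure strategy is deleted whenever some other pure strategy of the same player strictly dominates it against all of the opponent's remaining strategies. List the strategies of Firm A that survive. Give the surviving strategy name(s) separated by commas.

T, M

Row B is eliminated: T beats it against every remaining column (I: 7>-5, II: 3>-1, III: 2>-4, IV: 2>0).
For Firm B, II strictly dominates I on the remaining rows (T: 1>-2, M: 0>-5); eliminate I.
Among the remaining strategies, none is strictly dominated by another pure strategy of the same player, so the elimination stops.
Surviving strategies — Firm A: {T, M}; Firm B: {II, III, IV}.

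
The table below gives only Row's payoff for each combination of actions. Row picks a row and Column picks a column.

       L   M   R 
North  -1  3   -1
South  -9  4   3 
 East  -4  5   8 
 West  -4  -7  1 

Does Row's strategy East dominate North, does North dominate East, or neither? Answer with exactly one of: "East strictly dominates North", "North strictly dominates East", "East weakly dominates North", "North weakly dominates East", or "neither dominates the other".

East's payoffs vs North's, by Column's action — L: -4<-1, M: 5>3, R: 8>-1.
East does better at M, R but worse at L; neither strategy dominates the other.

neither dominates the other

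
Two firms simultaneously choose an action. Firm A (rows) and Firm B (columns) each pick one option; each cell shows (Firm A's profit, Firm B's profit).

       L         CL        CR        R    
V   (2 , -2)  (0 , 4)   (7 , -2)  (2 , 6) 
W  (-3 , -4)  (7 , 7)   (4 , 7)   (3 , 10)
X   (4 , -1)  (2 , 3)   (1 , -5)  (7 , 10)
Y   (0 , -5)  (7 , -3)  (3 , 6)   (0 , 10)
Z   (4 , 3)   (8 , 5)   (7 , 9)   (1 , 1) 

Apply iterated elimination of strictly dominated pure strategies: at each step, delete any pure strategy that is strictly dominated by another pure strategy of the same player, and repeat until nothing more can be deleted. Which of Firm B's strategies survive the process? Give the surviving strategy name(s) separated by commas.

For Firm A, Z strictly dominates Y on the remaining columns (L: 4>0, CL: 8>7, CR: 7>3, R: 1>0); eliminate Y.
Firm B's strategy L is strictly dominated by CL (V: 4>-2, W: 7>-4, X: 3>-1, Z: 5>3) and is removed.
Among the remaining strategies, none is strictly dominated by another pure strategy of the same player, so the elimination stops.
Surviving strategies — Firm A: {V, W, X, Z}; Firm B: {CL, CR, R}.

CL, CR, R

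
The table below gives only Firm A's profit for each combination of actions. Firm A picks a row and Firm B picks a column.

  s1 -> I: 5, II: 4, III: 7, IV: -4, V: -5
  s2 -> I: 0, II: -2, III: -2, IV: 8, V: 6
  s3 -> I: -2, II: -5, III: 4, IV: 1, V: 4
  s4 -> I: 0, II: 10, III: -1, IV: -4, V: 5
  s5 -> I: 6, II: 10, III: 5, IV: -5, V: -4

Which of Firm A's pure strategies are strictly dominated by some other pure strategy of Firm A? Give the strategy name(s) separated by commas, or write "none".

Nothing dominates s1: s2 at I (5>0); s3 at I (5>-2); s4 at I (5>0); s5 at III (7>5).
Nothing dominates s2: s1 at IV (8>-4); s3 at I (0>-2); s4 at I (0=0); s5 at IV (8>-5).
s3: no other strategy beats it everywhere (s1 at IV (1>-4); s2 at III (4>-2); s4 at III (4>-1); s5 at IV (1>-5)).
s4: no other strategy beats it everywhere (s1 at II (10>4); s2 at I (0=0); s3 at I (0>-2); s5 at II (10=10)).
Nothing dominates s5: s1 at I (6>5); s2 at I (6>0); s3 at I (6>-2); s4 at I (6>0).

none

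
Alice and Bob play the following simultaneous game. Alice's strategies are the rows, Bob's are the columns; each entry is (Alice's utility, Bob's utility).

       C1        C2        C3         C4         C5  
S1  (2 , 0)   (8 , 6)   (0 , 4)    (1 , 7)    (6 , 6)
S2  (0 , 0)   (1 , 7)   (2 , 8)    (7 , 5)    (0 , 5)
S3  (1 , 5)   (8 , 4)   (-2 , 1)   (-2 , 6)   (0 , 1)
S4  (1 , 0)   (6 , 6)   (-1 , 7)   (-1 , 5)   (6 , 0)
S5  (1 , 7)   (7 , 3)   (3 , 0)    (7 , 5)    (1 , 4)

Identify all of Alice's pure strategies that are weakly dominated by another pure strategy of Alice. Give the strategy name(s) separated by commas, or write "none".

S1 is not dominated — it holds its own against S2 at C1 (2>0); S3 at C1 (2>1); S4 at C1 (2>1); S5 at C1 (2>1).
S2 is weakly dominated by S5 (C1: 1>0, C2: 7>1, C3: 3>2, C4: 7=7, C5: 1>0).
S1 weakly dominates S3 — C1: 2>1, C2: 8=8, C3: 0>-2, C4: 1>-2, C5: 6>0.
S4 is weakly dominated by S1 (C1: 2>1, C2: 8>6, C3: 0>-1, C4: 1>-1, C5: 6=6).
S5 is not dominated — it holds its own against S1 at C3 (3>0); S2 at C1 (1>0); S3 at C3 (3>-2); S4 at C2 (7>6).

S2, S3, S4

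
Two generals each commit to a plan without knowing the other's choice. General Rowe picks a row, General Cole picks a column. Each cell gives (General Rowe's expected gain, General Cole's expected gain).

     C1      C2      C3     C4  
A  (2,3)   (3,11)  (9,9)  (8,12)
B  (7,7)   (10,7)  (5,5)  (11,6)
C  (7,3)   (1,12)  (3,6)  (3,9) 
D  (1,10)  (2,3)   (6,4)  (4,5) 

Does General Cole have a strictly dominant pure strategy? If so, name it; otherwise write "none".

none

C1 fails to dominate C2 at A (3<11).
C2 fails to dominate C1 at B (7=7).
C3 fails to dominate C1 at B (5<7).
C4 fails to dominate C1 at B (6<7).
No single strategy dominates all the others.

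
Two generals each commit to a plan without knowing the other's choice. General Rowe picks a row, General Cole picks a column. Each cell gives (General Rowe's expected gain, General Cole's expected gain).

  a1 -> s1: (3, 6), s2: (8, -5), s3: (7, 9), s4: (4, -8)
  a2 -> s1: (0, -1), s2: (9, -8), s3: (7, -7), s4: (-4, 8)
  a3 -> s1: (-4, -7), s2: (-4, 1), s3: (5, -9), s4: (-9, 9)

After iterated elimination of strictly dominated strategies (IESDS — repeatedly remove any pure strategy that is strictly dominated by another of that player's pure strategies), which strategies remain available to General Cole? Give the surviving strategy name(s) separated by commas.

s1, s3, s4

For General Rowe, a1 strictly dominates a3 on the remaining columns (s1: 3>-4, s2: 8>-4, s3: 7>5, s4: 4>-9); eliminate a3.
For General Cole, s1 strictly dominates s2 on the remaining rows (a1: 6>-5, a2: -1>-8); eliminate s2.
Among the remaining strategies, none is strictly dominated by another pure strategy of the same player, so the elimination stops.
Surviving strategies — General Rowe: {a1, a2}; General Cole: {s1, s3, s4}.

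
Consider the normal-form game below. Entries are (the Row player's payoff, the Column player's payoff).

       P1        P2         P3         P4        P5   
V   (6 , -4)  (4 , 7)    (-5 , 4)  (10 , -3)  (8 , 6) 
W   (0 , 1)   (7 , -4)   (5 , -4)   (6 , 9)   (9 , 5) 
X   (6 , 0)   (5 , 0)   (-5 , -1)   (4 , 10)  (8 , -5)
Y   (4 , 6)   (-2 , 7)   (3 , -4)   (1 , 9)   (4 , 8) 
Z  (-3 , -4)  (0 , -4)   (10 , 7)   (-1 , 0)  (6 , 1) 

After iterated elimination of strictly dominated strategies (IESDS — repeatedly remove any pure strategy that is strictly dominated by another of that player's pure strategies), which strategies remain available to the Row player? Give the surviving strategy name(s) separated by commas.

For the Column player, P4 strictly dominates P1 on the remaining rows (V: -3>-4, W: 9>1, X: 10>0, Y: 9>6, Z: 0>-4); eliminate P1.
The Row player's strategy X is strictly dominated by W (P2: 7>5, P3: 5>-5, P4: 6>4, P5: 9>8) and is removed.
The Row player's strategy Y is strictly dominated by W (P2: 7>-2, P3: 5>3, P4: 6>1, P5: 9>4) and is removed.
Among the remaining strategies, none is strictly dominated by another pure strategy of the same player, so the elimination stops.
Surviving strategies — the Row player: {V, W, Z}; the Column player: {P2, P3, P4, P5}.

V, W, Z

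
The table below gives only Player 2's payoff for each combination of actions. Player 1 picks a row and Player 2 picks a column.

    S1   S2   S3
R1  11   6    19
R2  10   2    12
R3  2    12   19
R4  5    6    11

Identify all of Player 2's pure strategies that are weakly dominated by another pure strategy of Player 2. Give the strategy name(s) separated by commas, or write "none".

S3 weakly dominates S1 — R1: 19>11, R2: 12>10, R3: 19>2, R4: 11>5.
S2 is weakly dominated by S3 (R1: 19>6, R2: 12>2, R3: 19>12, R4: 11>6).
S3 is not dominated — it holds its own against S1 at R1 (19>11); S2 at R1 (19>6).

S1, S2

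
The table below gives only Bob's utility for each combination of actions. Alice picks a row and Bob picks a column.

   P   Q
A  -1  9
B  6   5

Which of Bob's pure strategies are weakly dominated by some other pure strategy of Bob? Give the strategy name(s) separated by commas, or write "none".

Nothing dominates P: Q at B (6>5).
Nothing dominates Q: P at A (9>-1).

none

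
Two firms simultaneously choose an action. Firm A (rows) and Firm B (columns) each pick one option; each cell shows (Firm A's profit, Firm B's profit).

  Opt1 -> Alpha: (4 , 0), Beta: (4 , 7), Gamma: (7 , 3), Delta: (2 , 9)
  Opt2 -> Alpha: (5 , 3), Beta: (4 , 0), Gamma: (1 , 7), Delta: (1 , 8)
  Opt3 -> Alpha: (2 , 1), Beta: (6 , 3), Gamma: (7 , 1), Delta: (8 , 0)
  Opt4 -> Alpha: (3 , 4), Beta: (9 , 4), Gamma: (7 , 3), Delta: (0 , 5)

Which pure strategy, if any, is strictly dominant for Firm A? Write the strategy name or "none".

none

Opt1 fails to dominate Opt2 at Alpha (4<5).
Opt2 fails to dominate Opt1 at Beta (4=4).
Opt3 fails to dominate Opt1 at Alpha (2<4).
Opt4 fails to dominate Opt1 at Alpha (3<4).
No single strategy dominates all the others.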